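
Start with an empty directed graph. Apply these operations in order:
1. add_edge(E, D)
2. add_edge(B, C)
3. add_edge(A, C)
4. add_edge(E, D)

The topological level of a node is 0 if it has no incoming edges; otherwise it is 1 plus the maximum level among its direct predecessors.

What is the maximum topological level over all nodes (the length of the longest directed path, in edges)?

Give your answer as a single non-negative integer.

Answer: 1

Derivation:
Op 1: add_edge(E, D). Edges now: 1
Op 2: add_edge(B, C). Edges now: 2
Op 3: add_edge(A, C). Edges now: 3
Op 4: add_edge(E, D) (duplicate, no change). Edges now: 3
Compute levels (Kahn BFS):
  sources (in-degree 0): A, B, E
  process A: level=0
    A->C: in-degree(C)=1, level(C)>=1
  process B: level=0
    B->C: in-degree(C)=0, level(C)=1, enqueue
  process E: level=0
    E->D: in-degree(D)=0, level(D)=1, enqueue
  process C: level=1
  process D: level=1
All levels: A:0, B:0, C:1, D:1, E:0
max level = 1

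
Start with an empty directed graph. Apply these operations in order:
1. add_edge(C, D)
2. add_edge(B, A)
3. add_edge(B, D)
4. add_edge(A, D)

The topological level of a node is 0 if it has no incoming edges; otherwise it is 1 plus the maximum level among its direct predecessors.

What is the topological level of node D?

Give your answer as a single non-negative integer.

Answer: 2

Derivation:
Op 1: add_edge(C, D). Edges now: 1
Op 2: add_edge(B, A). Edges now: 2
Op 3: add_edge(B, D). Edges now: 3
Op 4: add_edge(A, D). Edges now: 4
Compute levels (Kahn BFS):
  sources (in-degree 0): B, C
  process B: level=0
    B->A: in-degree(A)=0, level(A)=1, enqueue
    B->D: in-degree(D)=2, level(D)>=1
  process C: level=0
    C->D: in-degree(D)=1, level(D)>=1
  process A: level=1
    A->D: in-degree(D)=0, level(D)=2, enqueue
  process D: level=2
All levels: A:1, B:0, C:0, D:2
level(D) = 2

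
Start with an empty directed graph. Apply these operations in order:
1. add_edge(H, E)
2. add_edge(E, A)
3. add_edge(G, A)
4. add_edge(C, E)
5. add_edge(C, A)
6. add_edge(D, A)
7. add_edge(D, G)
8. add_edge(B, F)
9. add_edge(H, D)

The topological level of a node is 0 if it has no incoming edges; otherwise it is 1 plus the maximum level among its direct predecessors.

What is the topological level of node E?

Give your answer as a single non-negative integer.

Op 1: add_edge(H, E). Edges now: 1
Op 2: add_edge(E, A). Edges now: 2
Op 3: add_edge(G, A). Edges now: 3
Op 4: add_edge(C, E). Edges now: 4
Op 5: add_edge(C, A). Edges now: 5
Op 6: add_edge(D, A). Edges now: 6
Op 7: add_edge(D, G). Edges now: 7
Op 8: add_edge(B, F). Edges now: 8
Op 9: add_edge(H, D). Edges now: 9
Compute levels (Kahn BFS):
  sources (in-degree 0): B, C, H
  process B: level=0
    B->F: in-degree(F)=0, level(F)=1, enqueue
  process C: level=0
    C->A: in-degree(A)=3, level(A)>=1
    C->E: in-degree(E)=1, level(E)>=1
  process H: level=0
    H->D: in-degree(D)=0, level(D)=1, enqueue
    H->E: in-degree(E)=0, level(E)=1, enqueue
  process F: level=1
  process D: level=1
    D->A: in-degree(A)=2, level(A)>=2
    D->G: in-degree(G)=0, level(G)=2, enqueue
  process E: level=1
    E->A: in-degree(A)=1, level(A)>=2
  process G: level=2
    G->A: in-degree(A)=0, level(A)=3, enqueue
  process A: level=3
All levels: A:3, B:0, C:0, D:1, E:1, F:1, G:2, H:0
level(E) = 1

Answer: 1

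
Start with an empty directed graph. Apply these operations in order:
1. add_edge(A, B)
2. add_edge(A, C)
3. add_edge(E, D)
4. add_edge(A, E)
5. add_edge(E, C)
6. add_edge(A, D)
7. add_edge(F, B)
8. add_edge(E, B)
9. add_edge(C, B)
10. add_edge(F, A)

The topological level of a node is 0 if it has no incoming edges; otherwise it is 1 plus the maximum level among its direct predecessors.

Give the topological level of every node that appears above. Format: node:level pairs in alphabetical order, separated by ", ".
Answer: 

Op 1: add_edge(A, B). Edges now: 1
Op 2: add_edge(A, C). Edges now: 2
Op 3: add_edge(E, D). Edges now: 3
Op 4: add_edge(A, E). Edges now: 4
Op 5: add_edge(E, C). Edges now: 5
Op 6: add_edge(A, D). Edges now: 6
Op 7: add_edge(F, B). Edges now: 7
Op 8: add_edge(E, B). Edges now: 8
Op 9: add_edge(C, B). Edges now: 9
Op 10: add_edge(F, A). Edges now: 10
Compute levels (Kahn BFS):
  sources (in-degree 0): F
  process F: level=0
    F->A: in-degree(A)=0, level(A)=1, enqueue
    F->B: in-degree(B)=3, level(B)>=1
  process A: level=1
    A->B: in-degree(B)=2, level(B)>=2
    A->C: in-degree(C)=1, level(C)>=2
    A->D: in-degree(D)=1, level(D)>=2
    A->E: in-degree(E)=0, level(E)=2, enqueue
  process E: level=2
    E->B: in-degree(B)=1, level(B)>=3
    E->C: in-degree(C)=0, level(C)=3, enqueue
    E->D: in-degree(D)=0, level(D)=3, enqueue
  process C: level=3
    C->B: in-degree(B)=0, level(B)=4, enqueue
  process D: level=3
  process B: level=4
All levels: A:1, B:4, C:3, D:3, E:2, F:0

Answer: A:1, B:4, C:3, D:3, E:2, F:0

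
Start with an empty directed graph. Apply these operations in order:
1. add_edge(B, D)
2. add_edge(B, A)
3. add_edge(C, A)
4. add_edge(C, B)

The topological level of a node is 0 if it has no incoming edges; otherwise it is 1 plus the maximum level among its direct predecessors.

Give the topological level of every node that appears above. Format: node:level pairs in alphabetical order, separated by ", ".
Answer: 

Answer: A:2, B:1, C:0, D:2

Derivation:
Op 1: add_edge(B, D). Edges now: 1
Op 2: add_edge(B, A). Edges now: 2
Op 3: add_edge(C, A). Edges now: 3
Op 4: add_edge(C, B). Edges now: 4
Compute levels (Kahn BFS):
  sources (in-degree 0): C
  process C: level=0
    C->A: in-degree(A)=1, level(A)>=1
    C->B: in-degree(B)=0, level(B)=1, enqueue
  process B: level=1
    B->A: in-degree(A)=0, level(A)=2, enqueue
    B->D: in-degree(D)=0, level(D)=2, enqueue
  process A: level=2
  process D: level=2
All levels: A:2, B:1, C:0, D:2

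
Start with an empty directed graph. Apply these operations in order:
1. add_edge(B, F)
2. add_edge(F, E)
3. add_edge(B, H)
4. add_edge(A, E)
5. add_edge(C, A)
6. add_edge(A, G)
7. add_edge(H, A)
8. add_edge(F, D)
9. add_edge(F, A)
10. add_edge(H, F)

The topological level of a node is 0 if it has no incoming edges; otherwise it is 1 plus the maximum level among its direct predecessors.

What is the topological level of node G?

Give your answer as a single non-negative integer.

Op 1: add_edge(B, F). Edges now: 1
Op 2: add_edge(F, E). Edges now: 2
Op 3: add_edge(B, H). Edges now: 3
Op 4: add_edge(A, E). Edges now: 4
Op 5: add_edge(C, A). Edges now: 5
Op 6: add_edge(A, G). Edges now: 6
Op 7: add_edge(H, A). Edges now: 7
Op 8: add_edge(F, D). Edges now: 8
Op 9: add_edge(F, A). Edges now: 9
Op 10: add_edge(H, F). Edges now: 10
Compute levels (Kahn BFS):
  sources (in-degree 0): B, C
  process B: level=0
    B->F: in-degree(F)=1, level(F)>=1
    B->H: in-degree(H)=0, level(H)=1, enqueue
  process C: level=0
    C->A: in-degree(A)=2, level(A)>=1
  process H: level=1
    H->A: in-degree(A)=1, level(A)>=2
    H->F: in-degree(F)=0, level(F)=2, enqueue
  process F: level=2
    F->A: in-degree(A)=0, level(A)=3, enqueue
    F->D: in-degree(D)=0, level(D)=3, enqueue
    F->E: in-degree(E)=1, level(E)>=3
  process A: level=3
    A->E: in-degree(E)=0, level(E)=4, enqueue
    A->G: in-degree(G)=0, level(G)=4, enqueue
  process D: level=3
  process E: level=4
  process G: level=4
All levels: A:3, B:0, C:0, D:3, E:4, F:2, G:4, H:1
level(G) = 4

Answer: 4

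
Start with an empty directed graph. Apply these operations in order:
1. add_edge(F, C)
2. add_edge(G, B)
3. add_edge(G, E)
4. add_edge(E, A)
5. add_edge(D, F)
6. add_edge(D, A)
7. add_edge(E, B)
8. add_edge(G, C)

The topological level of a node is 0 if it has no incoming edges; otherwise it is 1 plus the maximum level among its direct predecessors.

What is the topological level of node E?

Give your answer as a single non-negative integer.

Op 1: add_edge(F, C). Edges now: 1
Op 2: add_edge(G, B). Edges now: 2
Op 3: add_edge(G, E). Edges now: 3
Op 4: add_edge(E, A). Edges now: 4
Op 5: add_edge(D, F). Edges now: 5
Op 6: add_edge(D, A). Edges now: 6
Op 7: add_edge(E, B). Edges now: 7
Op 8: add_edge(G, C). Edges now: 8
Compute levels (Kahn BFS):
  sources (in-degree 0): D, G
  process D: level=0
    D->A: in-degree(A)=1, level(A)>=1
    D->F: in-degree(F)=0, level(F)=1, enqueue
  process G: level=0
    G->B: in-degree(B)=1, level(B)>=1
    G->C: in-degree(C)=1, level(C)>=1
    G->E: in-degree(E)=0, level(E)=1, enqueue
  process F: level=1
    F->C: in-degree(C)=0, level(C)=2, enqueue
  process E: level=1
    E->A: in-degree(A)=0, level(A)=2, enqueue
    E->B: in-degree(B)=0, level(B)=2, enqueue
  process C: level=2
  process A: level=2
  process B: level=2
All levels: A:2, B:2, C:2, D:0, E:1, F:1, G:0
level(E) = 1

Answer: 1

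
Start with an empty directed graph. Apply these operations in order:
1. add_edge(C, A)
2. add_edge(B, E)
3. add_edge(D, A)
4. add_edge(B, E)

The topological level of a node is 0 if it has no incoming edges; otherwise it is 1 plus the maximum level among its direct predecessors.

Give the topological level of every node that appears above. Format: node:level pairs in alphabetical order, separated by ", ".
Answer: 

Answer: A:1, B:0, C:0, D:0, E:1

Derivation:
Op 1: add_edge(C, A). Edges now: 1
Op 2: add_edge(B, E). Edges now: 2
Op 3: add_edge(D, A). Edges now: 3
Op 4: add_edge(B, E) (duplicate, no change). Edges now: 3
Compute levels (Kahn BFS):
  sources (in-degree 0): B, C, D
  process B: level=0
    B->E: in-degree(E)=0, level(E)=1, enqueue
  process C: level=0
    C->A: in-degree(A)=1, level(A)>=1
  process D: level=0
    D->A: in-degree(A)=0, level(A)=1, enqueue
  process E: level=1
  process A: level=1
All levels: A:1, B:0, C:0, D:0, E:1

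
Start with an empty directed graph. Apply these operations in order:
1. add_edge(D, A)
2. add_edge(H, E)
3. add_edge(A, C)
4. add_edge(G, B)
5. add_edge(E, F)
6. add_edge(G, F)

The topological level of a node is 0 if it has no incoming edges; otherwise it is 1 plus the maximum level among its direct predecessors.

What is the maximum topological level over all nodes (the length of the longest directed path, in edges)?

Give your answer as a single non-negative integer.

Answer: 2

Derivation:
Op 1: add_edge(D, A). Edges now: 1
Op 2: add_edge(H, E). Edges now: 2
Op 3: add_edge(A, C). Edges now: 3
Op 4: add_edge(G, B). Edges now: 4
Op 5: add_edge(E, F). Edges now: 5
Op 6: add_edge(G, F). Edges now: 6
Compute levels (Kahn BFS):
  sources (in-degree 0): D, G, H
  process D: level=0
    D->A: in-degree(A)=0, level(A)=1, enqueue
  process G: level=0
    G->B: in-degree(B)=0, level(B)=1, enqueue
    G->F: in-degree(F)=1, level(F)>=1
  process H: level=0
    H->E: in-degree(E)=0, level(E)=1, enqueue
  process A: level=1
    A->C: in-degree(C)=0, level(C)=2, enqueue
  process B: level=1
  process E: level=1
    E->F: in-degree(F)=0, level(F)=2, enqueue
  process C: level=2
  process F: level=2
All levels: A:1, B:1, C:2, D:0, E:1, F:2, G:0, H:0
max level = 2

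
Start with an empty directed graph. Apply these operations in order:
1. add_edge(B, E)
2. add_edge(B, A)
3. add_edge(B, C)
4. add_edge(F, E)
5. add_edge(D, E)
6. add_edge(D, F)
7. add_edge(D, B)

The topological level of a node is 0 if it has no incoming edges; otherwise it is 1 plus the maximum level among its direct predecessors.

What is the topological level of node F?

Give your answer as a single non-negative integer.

Op 1: add_edge(B, E). Edges now: 1
Op 2: add_edge(B, A). Edges now: 2
Op 3: add_edge(B, C). Edges now: 3
Op 4: add_edge(F, E). Edges now: 4
Op 5: add_edge(D, E). Edges now: 5
Op 6: add_edge(D, F). Edges now: 6
Op 7: add_edge(D, B). Edges now: 7
Compute levels (Kahn BFS):
  sources (in-degree 0): D
  process D: level=0
    D->B: in-degree(B)=0, level(B)=1, enqueue
    D->E: in-degree(E)=2, level(E)>=1
    D->F: in-degree(F)=0, level(F)=1, enqueue
  process B: level=1
    B->A: in-degree(A)=0, level(A)=2, enqueue
    B->C: in-degree(C)=0, level(C)=2, enqueue
    B->E: in-degree(E)=1, level(E)>=2
  process F: level=1
    F->E: in-degree(E)=0, level(E)=2, enqueue
  process A: level=2
  process C: level=2
  process E: level=2
All levels: A:2, B:1, C:2, D:0, E:2, F:1
level(F) = 1

Answer: 1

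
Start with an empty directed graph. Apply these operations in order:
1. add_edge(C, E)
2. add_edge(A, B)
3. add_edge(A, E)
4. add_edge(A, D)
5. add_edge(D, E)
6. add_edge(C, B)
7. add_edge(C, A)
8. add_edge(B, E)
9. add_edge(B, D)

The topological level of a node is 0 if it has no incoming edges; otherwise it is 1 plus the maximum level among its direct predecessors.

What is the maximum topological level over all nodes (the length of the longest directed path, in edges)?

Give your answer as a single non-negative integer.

Answer: 4

Derivation:
Op 1: add_edge(C, E). Edges now: 1
Op 2: add_edge(A, B). Edges now: 2
Op 3: add_edge(A, E). Edges now: 3
Op 4: add_edge(A, D). Edges now: 4
Op 5: add_edge(D, E). Edges now: 5
Op 6: add_edge(C, B). Edges now: 6
Op 7: add_edge(C, A). Edges now: 7
Op 8: add_edge(B, E). Edges now: 8
Op 9: add_edge(B, D). Edges now: 9
Compute levels (Kahn BFS):
  sources (in-degree 0): C
  process C: level=0
    C->A: in-degree(A)=0, level(A)=1, enqueue
    C->B: in-degree(B)=1, level(B)>=1
    C->E: in-degree(E)=3, level(E)>=1
  process A: level=1
    A->B: in-degree(B)=0, level(B)=2, enqueue
    A->D: in-degree(D)=1, level(D)>=2
    A->E: in-degree(E)=2, level(E)>=2
  process B: level=2
    B->D: in-degree(D)=0, level(D)=3, enqueue
    B->E: in-degree(E)=1, level(E)>=3
  process D: level=3
    D->E: in-degree(E)=0, level(E)=4, enqueue
  process E: level=4
All levels: A:1, B:2, C:0, D:3, E:4
max level = 4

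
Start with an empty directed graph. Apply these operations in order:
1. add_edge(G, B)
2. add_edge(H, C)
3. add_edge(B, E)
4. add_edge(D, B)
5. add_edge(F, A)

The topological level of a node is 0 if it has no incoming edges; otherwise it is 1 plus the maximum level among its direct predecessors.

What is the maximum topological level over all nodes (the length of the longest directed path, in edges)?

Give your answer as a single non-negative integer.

Op 1: add_edge(G, B). Edges now: 1
Op 2: add_edge(H, C). Edges now: 2
Op 3: add_edge(B, E). Edges now: 3
Op 4: add_edge(D, B). Edges now: 4
Op 5: add_edge(F, A). Edges now: 5
Compute levels (Kahn BFS):
  sources (in-degree 0): D, F, G, H
  process D: level=0
    D->B: in-degree(B)=1, level(B)>=1
  process F: level=0
    F->A: in-degree(A)=0, level(A)=1, enqueue
  process G: level=0
    G->B: in-degree(B)=0, level(B)=1, enqueue
  process H: level=0
    H->C: in-degree(C)=0, level(C)=1, enqueue
  process A: level=1
  process B: level=1
    B->E: in-degree(E)=0, level(E)=2, enqueue
  process C: level=1
  process E: level=2
All levels: A:1, B:1, C:1, D:0, E:2, F:0, G:0, H:0
max level = 2

Answer: 2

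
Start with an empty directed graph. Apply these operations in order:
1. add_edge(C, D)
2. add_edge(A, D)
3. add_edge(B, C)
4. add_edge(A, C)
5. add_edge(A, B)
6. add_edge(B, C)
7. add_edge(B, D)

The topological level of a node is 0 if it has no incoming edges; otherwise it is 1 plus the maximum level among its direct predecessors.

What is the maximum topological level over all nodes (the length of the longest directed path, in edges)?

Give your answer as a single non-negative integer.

Answer: 3

Derivation:
Op 1: add_edge(C, D). Edges now: 1
Op 2: add_edge(A, D). Edges now: 2
Op 3: add_edge(B, C). Edges now: 3
Op 4: add_edge(A, C). Edges now: 4
Op 5: add_edge(A, B). Edges now: 5
Op 6: add_edge(B, C) (duplicate, no change). Edges now: 5
Op 7: add_edge(B, D). Edges now: 6
Compute levels (Kahn BFS):
  sources (in-degree 0): A
  process A: level=0
    A->B: in-degree(B)=0, level(B)=1, enqueue
    A->C: in-degree(C)=1, level(C)>=1
    A->D: in-degree(D)=2, level(D)>=1
  process B: level=1
    B->C: in-degree(C)=0, level(C)=2, enqueue
    B->D: in-degree(D)=1, level(D)>=2
  process C: level=2
    C->D: in-degree(D)=0, level(D)=3, enqueue
  process D: level=3
All levels: A:0, B:1, C:2, D:3
max level = 3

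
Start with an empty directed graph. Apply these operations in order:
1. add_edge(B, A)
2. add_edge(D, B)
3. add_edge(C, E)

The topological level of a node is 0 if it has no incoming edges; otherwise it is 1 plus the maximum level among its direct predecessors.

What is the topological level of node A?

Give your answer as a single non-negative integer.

Op 1: add_edge(B, A). Edges now: 1
Op 2: add_edge(D, B). Edges now: 2
Op 3: add_edge(C, E). Edges now: 3
Compute levels (Kahn BFS):
  sources (in-degree 0): C, D
  process C: level=0
    C->E: in-degree(E)=0, level(E)=1, enqueue
  process D: level=0
    D->B: in-degree(B)=0, level(B)=1, enqueue
  process E: level=1
  process B: level=1
    B->A: in-degree(A)=0, level(A)=2, enqueue
  process A: level=2
All levels: A:2, B:1, C:0, D:0, E:1
level(A) = 2

Answer: 2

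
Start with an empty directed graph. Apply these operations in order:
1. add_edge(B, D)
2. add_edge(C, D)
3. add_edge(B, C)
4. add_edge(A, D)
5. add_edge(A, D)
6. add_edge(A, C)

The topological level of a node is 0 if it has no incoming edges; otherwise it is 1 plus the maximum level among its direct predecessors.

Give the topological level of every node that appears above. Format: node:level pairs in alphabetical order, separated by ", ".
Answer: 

Answer: A:0, B:0, C:1, D:2

Derivation:
Op 1: add_edge(B, D). Edges now: 1
Op 2: add_edge(C, D). Edges now: 2
Op 3: add_edge(B, C). Edges now: 3
Op 4: add_edge(A, D). Edges now: 4
Op 5: add_edge(A, D) (duplicate, no change). Edges now: 4
Op 6: add_edge(A, C). Edges now: 5
Compute levels (Kahn BFS):
  sources (in-degree 0): A, B
  process A: level=0
    A->C: in-degree(C)=1, level(C)>=1
    A->D: in-degree(D)=2, level(D)>=1
  process B: level=0
    B->C: in-degree(C)=0, level(C)=1, enqueue
    B->D: in-degree(D)=1, level(D)>=1
  process C: level=1
    C->D: in-degree(D)=0, level(D)=2, enqueue
  process D: level=2
All levels: A:0, B:0, C:1, D:2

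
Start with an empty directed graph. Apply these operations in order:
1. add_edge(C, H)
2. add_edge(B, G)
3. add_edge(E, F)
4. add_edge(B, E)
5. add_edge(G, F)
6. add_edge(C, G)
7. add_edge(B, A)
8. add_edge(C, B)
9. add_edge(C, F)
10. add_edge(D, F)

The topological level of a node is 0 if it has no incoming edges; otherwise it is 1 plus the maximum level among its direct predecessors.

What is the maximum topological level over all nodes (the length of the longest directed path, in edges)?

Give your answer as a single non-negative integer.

Op 1: add_edge(C, H). Edges now: 1
Op 2: add_edge(B, G). Edges now: 2
Op 3: add_edge(E, F). Edges now: 3
Op 4: add_edge(B, E). Edges now: 4
Op 5: add_edge(G, F). Edges now: 5
Op 6: add_edge(C, G). Edges now: 6
Op 7: add_edge(B, A). Edges now: 7
Op 8: add_edge(C, B). Edges now: 8
Op 9: add_edge(C, F). Edges now: 9
Op 10: add_edge(D, F). Edges now: 10
Compute levels (Kahn BFS):
  sources (in-degree 0): C, D
  process C: level=0
    C->B: in-degree(B)=0, level(B)=1, enqueue
    C->F: in-degree(F)=3, level(F)>=1
    C->G: in-degree(G)=1, level(G)>=1
    C->H: in-degree(H)=0, level(H)=1, enqueue
  process D: level=0
    D->F: in-degree(F)=2, level(F)>=1
  process B: level=1
    B->A: in-degree(A)=0, level(A)=2, enqueue
    B->E: in-degree(E)=0, level(E)=2, enqueue
    B->G: in-degree(G)=0, level(G)=2, enqueue
  process H: level=1
  process A: level=2
  process E: level=2
    E->F: in-degree(F)=1, level(F)>=3
  process G: level=2
    G->F: in-degree(F)=0, level(F)=3, enqueue
  process F: level=3
All levels: A:2, B:1, C:0, D:0, E:2, F:3, G:2, H:1
max level = 3

Answer: 3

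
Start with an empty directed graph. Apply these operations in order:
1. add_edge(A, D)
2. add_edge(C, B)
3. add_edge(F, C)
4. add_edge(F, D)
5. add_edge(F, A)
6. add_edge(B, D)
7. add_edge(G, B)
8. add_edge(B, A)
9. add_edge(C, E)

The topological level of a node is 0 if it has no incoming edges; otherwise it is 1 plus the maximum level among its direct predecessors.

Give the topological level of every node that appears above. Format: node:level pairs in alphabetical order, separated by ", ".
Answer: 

Op 1: add_edge(A, D). Edges now: 1
Op 2: add_edge(C, B). Edges now: 2
Op 3: add_edge(F, C). Edges now: 3
Op 4: add_edge(F, D). Edges now: 4
Op 5: add_edge(F, A). Edges now: 5
Op 6: add_edge(B, D). Edges now: 6
Op 7: add_edge(G, B). Edges now: 7
Op 8: add_edge(B, A). Edges now: 8
Op 9: add_edge(C, E). Edges now: 9
Compute levels (Kahn BFS):
  sources (in-degree 0): F, G
  process F: level=0
    F->A: in-degree(A)=1, level(A)>=1
    F->C: in-degree(C)=0, level(C)=1, enqueue
    F->D: in-degree(D)=2, level(D)>=1
  process G: level=0
    G->B: in-degree(B)=1, level(B)>=1
  process C: level=1
    C->B: in-degree(B)=0, level(B)=2, enqueue
    C->E: in-degree(E)=0, level(E)=2, enqueue
  process B: level=2
    B->A: in-degree(A)=0, level(A)=3, enqueue
    B->D: in-degree(D)=1, level(D)>=3
  process E: level=2
  process A: level=3
    A->D: in-degree(D)=0, level(D)=4, enqueue
  process D: level=4
All levels: A:3, B:2, C:1, D:4, E:2, F:0, G:0

Answer: A:3, B:2, C:1, D:4, E:2, F:0, G:0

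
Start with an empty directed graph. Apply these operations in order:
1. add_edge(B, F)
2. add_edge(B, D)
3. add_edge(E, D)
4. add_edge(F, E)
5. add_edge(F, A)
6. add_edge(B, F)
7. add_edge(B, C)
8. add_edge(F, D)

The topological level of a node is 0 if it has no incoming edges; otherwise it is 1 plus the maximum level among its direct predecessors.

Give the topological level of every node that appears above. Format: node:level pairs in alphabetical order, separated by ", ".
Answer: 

Answer: A:2, B:0, C:1, D:3, E:2, F:1

Derivation:
Op 1: add_edge(B, F). Edges now: 1
Op 2: add_edge(B, D). Edges now: 2
Op 3: add_edge(E, D). Edges now: 3
Op 4: add_edge(F, E). Edges now: 4
Op 5: add_edge(F, A). Edges now: 5
Op 6: add_edge(B, F) (duplicate, no change). Edges now: 5
Op 7: add_edge(B, C). Edges now: 6
Op 8: add_edge(F, D). Edges now: 7
Compute levels (Kahn BFS):
  sources (in-degree 0): B
  process B: level=0
    B->C: in-degree(C)=0, level(C)=1, enqueue
    B->D: in-degree(D)=2, level(D)>=1
    B->F: in-degree(F)=0, level(F)=1, enqueue
  process C: level=1
  process F: level=1
    F->A: in-degree(A)=0, level(A)=2, enqueue
    F->D: in-degree(D)=1, level(D)>=2
    F->E: in-degree(E)=0, level(E)=2, enqueue
  process A: level=2
  process E: level=2
    E->D: in-degree(D)=0, level(D)=3, enqueue
  process D: level=3
All levels: A:2, B:0, C:1, D:3, E:2, F:1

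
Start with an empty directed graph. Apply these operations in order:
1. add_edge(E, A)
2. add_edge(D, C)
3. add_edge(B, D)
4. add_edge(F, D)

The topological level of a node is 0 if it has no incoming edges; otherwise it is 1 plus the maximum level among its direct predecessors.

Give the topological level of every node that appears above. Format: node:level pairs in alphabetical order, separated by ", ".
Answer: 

Answer: A:1, B:0, C:2, D:1, E:0, F:0

Derivation:
Op 1: add_edge(E, A). Edges now: 1
Op 2: add_edge(D, C). Edges now: 2
Op 3: add_edge(B, D). Edges now: 3
Op 4: add_edge(F, D). Edges now: 4
Compute levels (Kahn BFS):
  sources (in-degree 0): B, E, F
  process B: level=0
    B->D: in-degree(D)=1, level(D)>=1
  process E: level=0
    E->A: in-degree(A)=0, level(A)=1, enqueue
  process F: level=0
    F->D: in-degree(D)=0, level(D)=1, enqueue
  process A: level=1
  process D: level=1
    D->C: in-degree(C)=0, level(C)=2, enqueue
  process C: level=2
All levels: A:1, B:0, C:2, D:1, E:0, F:0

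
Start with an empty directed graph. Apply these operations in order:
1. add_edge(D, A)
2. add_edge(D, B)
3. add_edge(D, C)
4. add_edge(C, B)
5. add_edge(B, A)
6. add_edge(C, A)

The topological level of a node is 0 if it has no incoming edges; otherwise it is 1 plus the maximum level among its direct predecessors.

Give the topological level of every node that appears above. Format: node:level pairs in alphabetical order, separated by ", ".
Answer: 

Answer: A:3, B:2, C:1, D:0

Derivation:
Op 1: add_edge(D, A). Edges now: 1
Op 2: add_edge(D, B). Edges now: 2
Op 3: add_edge(D, C). Edges now: 3
Op 4: add_edge(C, B). Edges now: 4
Op 5: add_edge(B, A). Edges now: 5
Op 6: add_edge(C, A). Edges now: 6
Compute levels (Kahn BFS):
  sources (in-degree 0): D
  process D: level=0
    D->A: in-degree(A)=2, level(A)>=1
    D->B: in-degree(B)=1, level(B)>=1
    D->C: in-degree(C)=0, level(C)=1, enqueue
  process C: level=1
    C->A: in-degree(A)=1, level(A)>=2
    C->B: in-degree(B)=0, level(B)=2, enqueue
  process B: level=2
    B->A: in-degree(A)=0, level(A)=3, enqueue
  process A: level=3
All levels: A:3, B:2, C:1, D:0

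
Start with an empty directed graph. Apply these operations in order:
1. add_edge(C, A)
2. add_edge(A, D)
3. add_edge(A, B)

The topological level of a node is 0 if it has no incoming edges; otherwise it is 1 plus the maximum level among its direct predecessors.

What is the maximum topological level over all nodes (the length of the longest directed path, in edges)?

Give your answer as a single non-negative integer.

Answer: 2

Derivation:
Op 1: add_edge(C, A). Edges now: 1
Op 2: add_edge(A, D). Edges now: 2
Op 3: add_edge(A, B). Edges now: 3
Compute levels (Kahn BFS):
  sources (in-degree 0): C
  process C: level=0
    C->A: in-degree(A)=0, level(A)=1, enqueue
  process A: level=1
    A->B: in-degree(B)=0, level(B)=2, enqueue
    A->D: in-degree(D)=0, level(D)=2, enqueue
  process B: level=2
  process D: level=2
All levels: A:1, B:2, C:0, D:2
max level = 2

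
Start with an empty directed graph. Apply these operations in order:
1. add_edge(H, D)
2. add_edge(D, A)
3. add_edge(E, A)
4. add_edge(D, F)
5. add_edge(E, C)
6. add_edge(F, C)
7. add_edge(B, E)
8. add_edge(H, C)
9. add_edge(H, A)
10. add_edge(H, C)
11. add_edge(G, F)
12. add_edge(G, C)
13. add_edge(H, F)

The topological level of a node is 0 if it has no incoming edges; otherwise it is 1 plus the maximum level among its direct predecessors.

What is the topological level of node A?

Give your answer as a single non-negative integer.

Op 1: add_edge(H, D). Edges now: 1
Op 2: add_edge(D, A). Edges now: 2
Op 3: add_edge(E, A). Edges now: 3
Op 4: add_edge(D, F). Edges now: 4
Op 5: add_edge(E, C). Edges now: 5
Op 6: add_edge(F, C). Edges now: 6
Op 7: add_edge(B, E). Edges now: 7
Op 8: add_edge(H, C). Edges now: 8
Op 9: add_edge(H, A). Edges now: 9
Op 10: add_edge(H, C) (duplicate, no change). Edges now: 9
Op 11: add_edge(G, F). Edges now: 10
Op 12: add_edge(G, C). Edges now: 11
Op 13: add_edge(H, F). Edges now: 12
Compute levels (Kahn BFS):
  sources (in-degree 0): B, G, H
  process B: level=0
    B->E: in-degree(E)=0, level(E)=1, enqueue
  process G: level=0
    G->C: in-degree(C)=3, level(C)>=1
    G->F: in-degree(F)=2, level(F)>=1
  process H: level=0
    H->A: in-degree(A)=2, level(A)>=1
    H->C: in-degree(C)=2, level(C)>=1
    H->D: in-degree(D)=0, level(D)=1, enqueue
    H->F: in-degree(F)=1, level(F)>=1
  process E: level=1
    E->A: in-degree(A)=1, level(A)>=2
    E->C: in-degree(C)=1, level(C)>=2
  process D: level=1
    D->A: in-degree(A)=0, level(A)=2, enqueue
    D->F: in-degree(F)=0, level(F)=2, enqueue
  process A: level=2
  process F: level=2
    F->C: in-degree(C)=0, level(C)=3, enqueue
  process C: level=3
All levels: A:2, B:0, C:3, D:1, E:1, F:2, G:0, H:0
level(A) = 2

Answer: 2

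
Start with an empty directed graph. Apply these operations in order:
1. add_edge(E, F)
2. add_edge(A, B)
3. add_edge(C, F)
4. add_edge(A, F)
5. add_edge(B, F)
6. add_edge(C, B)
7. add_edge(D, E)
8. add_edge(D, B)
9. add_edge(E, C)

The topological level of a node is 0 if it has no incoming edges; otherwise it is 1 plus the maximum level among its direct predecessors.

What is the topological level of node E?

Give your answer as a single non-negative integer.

Answer: 1

Derivation:
Op 1: add_edge(E, F). Edges now: 1
Op 2: add_edge(A, B). Edges now: 2
Op 3: add_edge(C, F). Edges now: 3
Op 4: add_edge(A, F). Edges now: 4
Op 5: add_edge(B, F). Edges now: 5
Op 6: add_edge(C, B). Edges now: 6
Op 7: add_edge(D, E). Edges now: 7
Op 8: add_edge(D, B). Edges now: 8
Op 9: add_edge(E, C). Edges now: 9
Compute levels (Kahn BFS):
  sources (in-degree 0): A, D
  process A: level=0
    A->B: in-degree(B)=2, level(B)>=1
    A->F: in-degree(F)=3, level(F)>=1
  process D: level=0
    D->B: in-degree(B)=1, level(B)>=1
    D->E: in-degree(E)=0, level(E)=1, enqueue
  process E: level=1
    E->C: in-degree(C)=0, level(C)=2, enqueue
    E->F: in-degree(F)=2, level(F)>=2
  process C: level=2
    C->B: in-degree(B)=0, level(B)=3, enqueue
    C->F: in-degree(F)=1, level(F)>=3
  process B: level=3
    B->F: in-degree(F)=0, level(F)=4, enqueue
  process F: level=4
All levels: A:0, B:3, C:2, D:0, E:1, F:4
level(E) = 1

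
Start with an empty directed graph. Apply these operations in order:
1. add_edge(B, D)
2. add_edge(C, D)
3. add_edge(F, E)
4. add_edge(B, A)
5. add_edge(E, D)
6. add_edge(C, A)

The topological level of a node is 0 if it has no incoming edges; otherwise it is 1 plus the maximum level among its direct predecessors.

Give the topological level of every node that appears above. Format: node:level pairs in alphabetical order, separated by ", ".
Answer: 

Op 1: add_edge(B, D). Edges now: 1
Op 2: add_edge(C, D). Edges now: 2
Op 3: add_edge(F, E). Edges now: 3
Op 4: add_edge(B, A). Edges now: 4
Op 5: add_edge(E, D). Edges now: 5
Op 6: add_edge(C, A). Edges now: 6
Compute levels (Kahn BFS):
  sources (in-degree 0): B, C, F
  process B: level=0
    B->A: in-degree(A)=1, level(A)>=1
    B->D: in-degree(D)=2, level(D)>=1
  process C: level=0
    C->A: in-degree(A)=0, level(A)=1, enqueue
    C->D: in-degree(D)=1, level(D)>=1
  process F: level=0
    F->E: in-degree(E)=0, level(E)=1, enqueue
  process A: level=1
  process E: level=1
    E->D: in-degree(D)=0, level(D)=2, enqueue
  process D: level=2
All levels: A:1, B:0, C:0, D:2, E:1, F:0

Answer: A:1, B:0, C:0, D:2, E:1, F:0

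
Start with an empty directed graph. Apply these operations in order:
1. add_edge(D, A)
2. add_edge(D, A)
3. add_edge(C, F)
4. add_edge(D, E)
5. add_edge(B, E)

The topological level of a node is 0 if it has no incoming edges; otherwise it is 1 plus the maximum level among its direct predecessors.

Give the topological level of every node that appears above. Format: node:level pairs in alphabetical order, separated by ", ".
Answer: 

Op 1: add_edge(D, A). Edges now: 1
Op 2: add_edge(D, A) (duplicate, no change). Edges now: 1
Op 3: add_edge(C, F). Edges now: 2
Op 4: add_edge(D, E). Edges now: 3
Op 5: add_edge(B, E). Edges now: 4
Compute levels (Kahn BFS):
  sources (in-degree 0): B, C, D
  process B: level=0
    B->E: in-degree(E)=1, level(E)>=1
  process C: level=0
    C->F: in-degree(F)=0, level(F)=1, enqueue
  process D: level=0
    D->A: in-degree(A)=0, level(A)=1, enqueue
    D->E: in-degree(E)=0, level(E)=1, enqueue
  process F: level=1
  process A: level=1
  process E: level=1
All levels: A:1, B:0, C:0, D:0, E:1, F:1

Answer: A:1, B:0, C:0, D:0, E:1, F:1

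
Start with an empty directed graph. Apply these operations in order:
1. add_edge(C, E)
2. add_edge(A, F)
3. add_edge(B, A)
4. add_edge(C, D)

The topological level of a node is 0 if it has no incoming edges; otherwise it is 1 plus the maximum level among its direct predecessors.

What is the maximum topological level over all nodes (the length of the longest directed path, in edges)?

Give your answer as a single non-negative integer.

Op 1: add_edge(C, E). Edges now: 1
Op 2: add_edge(A, F). Edges now: 2
Op 3: add_edge(B, A). Edges now: 3
Op 4: add_edge(C, D). Edges now: 4
Compute levels (Kahn BFS):
  sources (in-degree 0): B, C
  process B: level=0
    B->A: in-degree(A)=0, level(A)=1, enqueue
  process C: level=0
    C->D: in-degree(D)=0, level(D)=1, enqueue
    C->E: in-degree(E)=0, level(E)=1, enqueue
  process A: level=1
    A->F: in-degree(F)=0, level(F)=2, enqueue
  process D: level=1
  process E: level=1
  process F: level=2
All levels: A:1, B:0, C:0, D:1, E:1, F:2
max level = 2

Answer: 2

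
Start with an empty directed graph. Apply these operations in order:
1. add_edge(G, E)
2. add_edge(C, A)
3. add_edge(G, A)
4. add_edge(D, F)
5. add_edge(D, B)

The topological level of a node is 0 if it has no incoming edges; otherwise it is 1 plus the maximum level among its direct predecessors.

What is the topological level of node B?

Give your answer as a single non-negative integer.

Op 1: add_edge(G, E). Edges now: 1
Op 2: add_edge(C, A). Edges now: 2
Op 3: add_edge(G, A). Edges now: 3
Op 4: add_edge(D, F). Edges now: 4
Op 5: add_edge(D, B). Edges now: 5
Compute levels (Kahn BFS):
  sources (in-degree 0): C, D, G
  process C: level=0
    C->A: in-degree(A)=1, level(A)>=1
  process D: level=0
    D->B: in-degree(B)=0, level(B)=1, enqueue
    D->F: in-degree(F)=0, level(F)=1, enqueue
  process G: level=0
    G->A: in-degree(A)=0, level(A)=1, enqueue
    G->E: in-degree(E)=0, level(E)=1, enqueue
  process B: level=1
  process F: level=1
  process A: level=1
  process E: level=1
All levels: A:1, B:1, C:0, D:0, E:1, F:1, G:0
level(B) = 1

Answer: 1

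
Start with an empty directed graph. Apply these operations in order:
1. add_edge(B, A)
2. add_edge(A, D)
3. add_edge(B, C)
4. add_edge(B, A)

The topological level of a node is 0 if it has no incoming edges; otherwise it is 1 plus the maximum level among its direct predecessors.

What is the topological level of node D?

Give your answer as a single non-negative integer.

Answer: 2

Derivation:
Op 1: add_edge(B, A). Edges now: 1
Op 2: add_edge(A, D). Edges now: 2
Op 3: add_edge(B, C). Edges now: 3
Op 4: add_edge(B, A) (duplicate, no change). Edges now: 3
Compute levels (Kahn BFS):
  sources (in-degree 0): B
  process B: level=0
    B->A: in-degree(A)=0, level(A)=1, enqueue
    B->C: in-degree(C)=0, level(C)=1, enqueue
  process A: level=1
    A->D: in-degree(D)=0, level(D)=2, enqueue
  process C: level=1
  process D: level=2
All levels: A:1, B:0, C:1, D:2
level(D) = 2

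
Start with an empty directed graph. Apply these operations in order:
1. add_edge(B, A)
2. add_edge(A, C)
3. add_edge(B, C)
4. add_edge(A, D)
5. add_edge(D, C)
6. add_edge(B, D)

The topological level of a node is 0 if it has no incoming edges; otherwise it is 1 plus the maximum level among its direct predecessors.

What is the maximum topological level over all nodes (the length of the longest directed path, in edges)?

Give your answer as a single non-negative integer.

Answer: 3

Derivation:
Op 1: add_edge(B, A). Edges now: 1
Op 2: add_edge(A, C). Edges now: 2
Op 3: add_edge(B, C). Edges now: 3
Op 4: add_edge(A, D). Edges now: 4
Op 5: add_edge(D, C). Edges now: 5
Op 6: add_edge(B, D). Edges now: 6
Compute levels (Kahn BFS):
  sources (in-degree 0): B
  process B: level=0
    B->A: in-degree(A)=0, level(A)=1, enqueue
    B->C: in-degree(C)=2, level(C)>=1
    B->D: in-degree(D)=1, level(D)>=1
  process A: level=1
    A->C: in-degree(C)=1, level(C)>=2
    A->D: in-degree(D)=0, level(D)=2, enqueue
  process D: level=2
    D->C: in-degree(C)=0, level(C)=3, enqueue
  process C: level=3
All levels: A:1, B:0, C:3, D:2
max level = 3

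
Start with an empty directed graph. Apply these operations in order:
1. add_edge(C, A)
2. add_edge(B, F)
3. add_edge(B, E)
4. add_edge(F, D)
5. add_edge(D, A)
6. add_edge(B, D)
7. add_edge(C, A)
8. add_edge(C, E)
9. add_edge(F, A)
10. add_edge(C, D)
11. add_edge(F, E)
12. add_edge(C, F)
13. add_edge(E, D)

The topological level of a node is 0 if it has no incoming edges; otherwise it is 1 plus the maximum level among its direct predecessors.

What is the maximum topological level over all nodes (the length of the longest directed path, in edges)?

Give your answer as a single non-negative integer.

Answer: 4

Derivation:
Op 1: add_edge(C, A). Edges now: 1
Op 2: add_edge(B, F). Edges now: 2
Op 3: add_edge(B, E). Edges now: 3
Op 4: add_edge(F, D). Edges now: 4
Op 5: add_edge(D, A). Edges now: 5
Op 6: add_edge(B, D). Edges now: 6
Op 7: add_edge(C, A) (duplicate, no change). Edges now: 6
Op 8: add_edge(C, E). Edges now: 7
Op 9: add_edge(F, A). Edges now: 8
Op 10: add_edge(C, D). Edges now: 9
Op 11: add_edge(F, E). Edges now: 10
Op 12: add_edge(C, F). Edges now: 11
Op 13: add_edge(E, D). Edges now: 12
Compute levels (Kahn BFS):
  sources (in-degree 0): B, C
  process B: level=0
    B->D: in-degree(D)=3, level(D)>=1
    B->E: in-degree(E)=2, level(E)>=1
    B->F: in-degree(F)=1, level(F)>=1
  process C: level=0
    C->A: in-degree(A)=2, level(A)>=1
    C->D: in-degree(D)=2, level(D)>=1
    C->E: in-degree(E)=1, level(E)>=1
    C->F: in-degree(F)=0, level(F)=1, enqueue
  process F: level=1
    F->A: in-degree(A)=1, level(A)>=2
    F->D: in-degree(D)=1, level(D)>=2
    F->E: in-degree(E)=0, level(E)=2, enqueue
  process E: level=2
    E->D: in-degree(D)=0, level(D)=3, enqueue
  process D: level=3
    D->A: in-degree(A)=0, level(A)=4, enqueue
  process A: level=4
All levels: A:4, B:0, C:0, D:3, E:2, F:1
max level = 4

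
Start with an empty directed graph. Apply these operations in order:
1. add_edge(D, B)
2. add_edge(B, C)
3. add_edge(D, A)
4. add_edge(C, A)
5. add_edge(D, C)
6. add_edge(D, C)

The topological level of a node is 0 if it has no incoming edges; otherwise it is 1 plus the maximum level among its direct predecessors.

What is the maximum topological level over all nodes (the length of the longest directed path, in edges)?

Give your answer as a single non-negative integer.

Op 1: add_edge(D, B). Edges now: 1
Op 2: add_edge(B, C). Edges now: 2
Op 3: add_edge(D, A). Edges now: 3
Op 4: add_edge(C, A). Edges now: 4
Op 5: add_edge(D, C). Edges now: 5
Op 6: add_edge(D, C) (duplicate, no change). Edges now: 5
Compute levels (Kahn BFS):
  sources (in-degree 0): D
  process D: level=0
    D->A: in-degree(A)=1, level(A)>=1
    D->B: in-degree(B)=0, level(B)=1, enqueue
    D->C: in-degree(C)=1, level(C)>=1
  process B: level=1
    B->C: in-degree(C)=0, level(C)=2, enqueue
  process C: level=2
    C->A: in-degree(A)=0, level(A)=3, enqueue
  process A: level=3
All levels: A:3, B:1, C:2, D:0
max level = 3

Answer: 3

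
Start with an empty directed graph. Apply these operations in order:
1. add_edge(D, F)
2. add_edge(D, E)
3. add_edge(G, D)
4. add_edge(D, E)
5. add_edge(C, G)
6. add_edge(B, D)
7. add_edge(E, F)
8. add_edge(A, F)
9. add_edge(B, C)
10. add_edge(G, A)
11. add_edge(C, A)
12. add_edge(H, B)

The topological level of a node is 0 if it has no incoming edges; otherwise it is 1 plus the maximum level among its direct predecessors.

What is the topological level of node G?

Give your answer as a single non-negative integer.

Op 1: add_edge(D, F). Edges now: 1
Op 2: add_edge(D, E). Edges now: 2
Op 3: add_edge(G, D). Edges now: 3
Op 4: add_edge(D, E) (duplicate, no change). Edges now: 3
Op 5: add_edge(C, G). Edges now: 4
Op 6: add_edge(B, D). Edges now: 5
Op 7: add_edge(E, F). Edges now: 6
Op 8: add_edge(A, F). Edges now: 7
Op 9: add_edge(B, C). Edges now: 8
Op 10: add_edge(G, A). Edges now: 9
Op 11: add_edge(C, A). Edges now: 10
Op 12: add_edge(H, B). Edges now: 11
Compute levels (Kahn BFS):
  sources (in-degree 0): H
  process H: level=0
    H->B: in-degree(B)=0, level(B)=1, enqueue
  process B: level=1
    B->C: in-degree(C)=0, level(C)=2, enqueue
    B->D: in-degree(D)=1, level(D)>=2
  process C: level=2
    C->A: in-degree(A)=1, level(A)>=3
    C->G: in-degree(G)=0, level(G)=3, enqueue
  process G: level=3
    G->A: in-degree(A)=0, level(A)=4, enqueue
    G->D: in-degree(D)=0, level(D)=4, enqueue
  process A: level=4
    A->F: in-degree(F)=2, level(F)>=5
  process D: level=4
    D->E: in-degree(E)=0, level(E)=5, enqueue
    D->F: in-degree(F)=1, level(F)>=5
  process E: level=5
    E->F: in-degree(F)=0, level(F)=6, enqueue
  process F: level=6
All levels: A:4, B:1, C:2, D:4, E:5, F:6, G:3, H:0
level(G) = 3

Answer: 3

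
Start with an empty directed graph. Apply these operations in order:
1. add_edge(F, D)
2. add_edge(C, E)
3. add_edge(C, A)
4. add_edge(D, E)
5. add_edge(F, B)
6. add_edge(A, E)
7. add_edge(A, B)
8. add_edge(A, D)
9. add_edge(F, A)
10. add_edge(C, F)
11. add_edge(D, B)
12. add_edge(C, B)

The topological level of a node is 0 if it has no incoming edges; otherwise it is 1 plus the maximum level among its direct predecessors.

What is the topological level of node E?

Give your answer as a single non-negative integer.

Op 1: add_edge(F, D). Edges now: 1
Op 2: add_edge(C, E). Edges now: 2
Op 3: add_edge(C, A). Edges now: 3
Op 4: add_edge(D, E). Edges now: 4
Op 5: add_edge(F, B). Edges now: 5
Op 6: add_edge(A, E). Edges now: 6
Op 7: add_edge(A, B). Edges now: 7
Op 8: add_edge(A, D). Edges now: 8
Op 9: add_edge(F, A). Edges now: 9
Op 10: add_edge(C, F). Edges now: 10
Op 11: add_edge(D, B). Edges now: 11
Op 12: add_edge(C, B). Edges now: 12
Compute levels (Kahn BFS):
  sources (in-degree 0): C
  process C: level=0
    C->A: in-degree(A)=1, level(A)>=1
    C->B: in-degree(B)=3, level(B)>=1
    C->E: in-degree(E)=2, level(E)>=1
    C->F: in-degree(F)=0, level(F)=1, enqueue
  process F: level=1
    F->A: in-degree(A)=0, level(A)=2, enqueue
    F->B: in-degree(B)=2, level(B)>=2
    F->D: in-degree(D)=1, level(D)>=2
  process A: level=2
    A->B: in-degree(B)=1, level(B)>=3
    A->D: in-degree(D)=0, level(D)=3, enqueue
    A->E: in-degree(E)=1, level(E)>=3
  process D: level=3
    D->B: in-degree(B)=0, level(B)=4, enqueue
    D->E: in-degree(E)=0, level(E)=4, enqueue
  process B: level=4
  process E: level=4
All levels: A:2, B:4, C:0, D:3, E:4, F:1
level(E) = 4

Answer: 4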